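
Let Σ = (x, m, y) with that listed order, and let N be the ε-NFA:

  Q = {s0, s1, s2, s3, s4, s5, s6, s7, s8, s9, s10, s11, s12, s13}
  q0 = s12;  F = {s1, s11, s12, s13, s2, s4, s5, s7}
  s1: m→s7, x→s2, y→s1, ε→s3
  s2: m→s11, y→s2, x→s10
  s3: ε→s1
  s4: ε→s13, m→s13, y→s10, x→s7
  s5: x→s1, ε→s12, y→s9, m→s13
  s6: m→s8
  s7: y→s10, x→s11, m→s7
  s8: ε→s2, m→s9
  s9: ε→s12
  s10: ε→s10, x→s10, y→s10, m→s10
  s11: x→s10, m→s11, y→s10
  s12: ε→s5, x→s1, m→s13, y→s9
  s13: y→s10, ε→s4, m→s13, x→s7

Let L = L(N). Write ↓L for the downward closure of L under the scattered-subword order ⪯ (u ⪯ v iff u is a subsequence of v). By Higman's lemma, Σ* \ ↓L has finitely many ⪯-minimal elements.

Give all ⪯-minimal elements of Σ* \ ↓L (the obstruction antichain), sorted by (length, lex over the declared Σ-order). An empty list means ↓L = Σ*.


|Q|=14, |F|=8, |δ|=38 (9 ε).
min D↑ (7 st, q0=0, F={5}): 0:x→1,m→2,y→0 1:x→3,m→4,y→1 2:x→4,m→2,y→5 3:x→5,m→6,y→3 4:x→6,m→4,y→5 5:x→5,m→5,y→5 6:x→5,m→6,y→5 (ε-aug+det+¬).
'my': |S_i|=[11, 5, 1] end={s10} — reject; 2/2 single-dels accept.
'xxx': |S_i|=[11, 6, 3, 1] end={s10} ∉↓L; 3/3 single-dels accept.
2 obstructions.

Antichain: [my, xxx].


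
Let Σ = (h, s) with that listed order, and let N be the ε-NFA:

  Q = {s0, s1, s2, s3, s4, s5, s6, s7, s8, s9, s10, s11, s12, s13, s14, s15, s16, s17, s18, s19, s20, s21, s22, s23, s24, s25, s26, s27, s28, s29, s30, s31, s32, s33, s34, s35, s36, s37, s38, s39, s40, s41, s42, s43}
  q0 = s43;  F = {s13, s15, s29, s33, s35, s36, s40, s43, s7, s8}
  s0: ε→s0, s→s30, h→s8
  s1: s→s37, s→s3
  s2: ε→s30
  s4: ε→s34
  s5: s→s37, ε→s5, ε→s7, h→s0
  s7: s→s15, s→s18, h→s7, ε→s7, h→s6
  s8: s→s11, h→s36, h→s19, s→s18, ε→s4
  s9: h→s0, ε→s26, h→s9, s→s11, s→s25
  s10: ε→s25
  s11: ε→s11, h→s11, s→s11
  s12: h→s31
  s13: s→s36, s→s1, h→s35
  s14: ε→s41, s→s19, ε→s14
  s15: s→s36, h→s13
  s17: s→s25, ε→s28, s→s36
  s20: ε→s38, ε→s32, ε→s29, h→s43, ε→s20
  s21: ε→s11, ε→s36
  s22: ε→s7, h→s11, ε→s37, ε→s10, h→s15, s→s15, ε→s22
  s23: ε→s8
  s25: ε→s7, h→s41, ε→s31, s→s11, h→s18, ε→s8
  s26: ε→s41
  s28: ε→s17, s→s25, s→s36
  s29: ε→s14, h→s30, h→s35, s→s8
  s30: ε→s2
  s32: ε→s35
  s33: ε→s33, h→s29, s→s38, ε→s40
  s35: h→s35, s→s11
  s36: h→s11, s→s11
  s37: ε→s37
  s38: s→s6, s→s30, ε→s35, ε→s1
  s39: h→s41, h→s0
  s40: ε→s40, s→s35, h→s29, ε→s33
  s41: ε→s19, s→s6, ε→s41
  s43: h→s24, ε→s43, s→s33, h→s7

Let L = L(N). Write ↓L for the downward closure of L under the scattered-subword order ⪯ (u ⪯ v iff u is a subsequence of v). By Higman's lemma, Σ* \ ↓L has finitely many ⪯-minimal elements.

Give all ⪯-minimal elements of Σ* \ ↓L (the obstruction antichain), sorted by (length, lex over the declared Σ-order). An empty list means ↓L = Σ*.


A = [sss, hssh, shhs, shshh].

|Q|=44, |F|=10, |δ|=99 (42 ε).
min D↑ (10 st, q0=0, F={9}): 0:h→1,s→2 1:h→1,s→3 2:h→4,s→5 3:h→6,s→7 4:h→5,s→8 5:h→5,s→9 6:h→5,s→7 7:h→9,s→9 8:h→7,s→9 9:h→9,s→9.
'sss': N↓-sim [25, 22, 15, 7] end={s11,s18,s2,s3,s30,s37,s6} ∉↓L; 3/3 del acc.
'hssh': |S_i|=[25, 21, 14, 6, 1] end={s11} ∉↓L; 4/4 single-dels accept.
'shhs': N↓-sim [25, 22, 18, 6, 1] end={s11} rej; 4/4 del acc.
'shshh': run [25, 22, 18, 11, 3, 1] end={s11} — reject; 5/5 deletions ∈↓L.
4 words, ⪯-incomp.


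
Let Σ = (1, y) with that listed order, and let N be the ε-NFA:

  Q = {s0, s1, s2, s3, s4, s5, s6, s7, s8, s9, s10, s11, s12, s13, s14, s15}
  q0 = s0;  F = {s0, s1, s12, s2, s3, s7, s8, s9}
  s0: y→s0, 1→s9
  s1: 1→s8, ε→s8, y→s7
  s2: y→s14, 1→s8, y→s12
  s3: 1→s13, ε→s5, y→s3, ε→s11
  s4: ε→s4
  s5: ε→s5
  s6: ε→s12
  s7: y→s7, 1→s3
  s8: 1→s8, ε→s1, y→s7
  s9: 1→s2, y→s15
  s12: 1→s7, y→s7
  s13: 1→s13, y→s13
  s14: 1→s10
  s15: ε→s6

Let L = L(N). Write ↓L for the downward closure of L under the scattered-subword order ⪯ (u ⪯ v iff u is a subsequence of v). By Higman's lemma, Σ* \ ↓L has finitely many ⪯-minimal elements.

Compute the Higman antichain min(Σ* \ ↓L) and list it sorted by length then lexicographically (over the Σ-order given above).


Antichain: [1y111, 1yy11, 111y11].

|Q|=16, |F|=8, |δ|=28 (8 ε).
min D↑ (8 st, q0=0, F={7}): 0:1→1,y→0 1:1→2,y→3 2:1→4,y→3 3:1→5,y→5 4:1→4,y→5 5:1→6,y→5 6:1→7,y→6 7:1→7,y→7 [Hopcroft].
'1y111': |S_i|=[15, 14, 10, 6, 4, 1] end={s13} rej; 5/5 deletions ∈↓L.
'1yy11': N↓-sim [15, 14, 10, 5, 4, 1] end={s13} ∉↓L; 5/5 single-dels accept.
'111y11': N↓-sim [15, 14, 11, 8, 5, 4, 1] end={s13} rej; 6/6 del acc.
3 words, ⪯-incomp.


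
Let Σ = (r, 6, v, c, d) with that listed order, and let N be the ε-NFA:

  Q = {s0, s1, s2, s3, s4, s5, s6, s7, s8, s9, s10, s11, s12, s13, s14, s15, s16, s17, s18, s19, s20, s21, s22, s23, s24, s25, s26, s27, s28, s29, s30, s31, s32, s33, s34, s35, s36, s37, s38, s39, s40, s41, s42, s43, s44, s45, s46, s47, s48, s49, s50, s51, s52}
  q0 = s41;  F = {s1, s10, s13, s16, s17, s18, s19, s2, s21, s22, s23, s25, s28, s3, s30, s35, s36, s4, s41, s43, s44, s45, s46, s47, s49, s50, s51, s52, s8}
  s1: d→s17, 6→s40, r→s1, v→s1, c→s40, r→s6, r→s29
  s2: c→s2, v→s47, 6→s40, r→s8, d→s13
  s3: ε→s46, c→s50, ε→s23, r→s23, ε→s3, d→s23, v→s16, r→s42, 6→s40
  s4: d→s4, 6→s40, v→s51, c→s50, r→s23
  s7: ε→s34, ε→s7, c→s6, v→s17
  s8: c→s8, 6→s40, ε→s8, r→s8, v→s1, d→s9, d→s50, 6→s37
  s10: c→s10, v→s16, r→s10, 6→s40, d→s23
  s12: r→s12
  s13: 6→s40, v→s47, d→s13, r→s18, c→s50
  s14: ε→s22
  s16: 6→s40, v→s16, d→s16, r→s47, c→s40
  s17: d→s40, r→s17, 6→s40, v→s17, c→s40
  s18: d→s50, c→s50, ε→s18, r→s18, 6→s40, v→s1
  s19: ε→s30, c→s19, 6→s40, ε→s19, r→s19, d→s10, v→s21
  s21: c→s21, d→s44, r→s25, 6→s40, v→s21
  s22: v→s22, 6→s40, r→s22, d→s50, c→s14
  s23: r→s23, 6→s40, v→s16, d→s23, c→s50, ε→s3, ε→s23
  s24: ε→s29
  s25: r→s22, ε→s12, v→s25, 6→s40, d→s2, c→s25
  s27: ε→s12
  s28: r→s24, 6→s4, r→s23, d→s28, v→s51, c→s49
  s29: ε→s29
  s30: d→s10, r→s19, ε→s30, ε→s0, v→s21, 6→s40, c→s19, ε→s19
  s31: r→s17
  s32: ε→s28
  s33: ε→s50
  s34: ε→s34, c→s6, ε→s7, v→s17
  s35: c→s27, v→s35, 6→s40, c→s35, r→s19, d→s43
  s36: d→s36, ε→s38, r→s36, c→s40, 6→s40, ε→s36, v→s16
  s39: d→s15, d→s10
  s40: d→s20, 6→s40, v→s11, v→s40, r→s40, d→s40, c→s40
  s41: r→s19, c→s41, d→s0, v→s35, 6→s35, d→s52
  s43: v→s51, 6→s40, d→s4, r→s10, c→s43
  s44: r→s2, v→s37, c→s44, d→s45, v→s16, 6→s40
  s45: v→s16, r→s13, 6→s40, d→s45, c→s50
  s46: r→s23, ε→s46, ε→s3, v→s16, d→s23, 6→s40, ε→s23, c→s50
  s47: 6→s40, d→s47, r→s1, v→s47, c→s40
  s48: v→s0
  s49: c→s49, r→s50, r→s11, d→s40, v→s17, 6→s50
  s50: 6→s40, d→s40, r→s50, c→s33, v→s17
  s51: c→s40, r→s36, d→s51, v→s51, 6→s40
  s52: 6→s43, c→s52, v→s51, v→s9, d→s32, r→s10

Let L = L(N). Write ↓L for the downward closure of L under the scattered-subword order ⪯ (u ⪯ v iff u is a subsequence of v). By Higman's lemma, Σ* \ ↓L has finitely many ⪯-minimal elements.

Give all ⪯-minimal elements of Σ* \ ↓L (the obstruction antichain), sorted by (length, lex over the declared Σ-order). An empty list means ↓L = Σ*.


Antichain: [r6, 66, v6, dvc, ddcd, rvrrdd].

|Q|=53, |F|=29, |δ|=200 (28 ε).
min D↑ (27 st, q0=0, F={4}): 0:r→1,6→2,v→2,c→0,d→3 1:r→1,6→4,v→5,c→1,d→6 2:r→1,6→4,v→2,c→2,d→7 3:r→6,6→7,v→8,c→3,d→9 4:r→4,6→4,v→4,c→4,d→4 5:r→10,6→4,v→5,c→5,d→11 6:r→6,6→4,v→12,c→6,d→13 7:r→6,6→4,v→8,c→7,d→14 8:r→15,6→4,v→8,c→4,d→8 9:r→13,6→14,v→8,c→16,d→9 10:r→17,6→4,v→10,c→10,d→18 11:r→18,6→4,v→12,c→11,d→19 12:r→20,6→4,v→12,c→4,d→12 13:r→13,6→4,v→12,c→21,d→13 14:r→13,6→4,v→8,c→21,d→14 15:r→15,6→4,v→12,c→4,d→15 16:r→21,6→21,v→22,c→16,d→4 17:r→17,6→4,v→17,c→17,d→21 18:r→23,6→4,v→20,c→18,d→24 19:r→24,6→4,v→12,c→21,d→19 20:r→25,6→4,v→20,c→4,d→20 21:r→21,6→4,v→22,c→21,d→4 22:r→22,6→4,v→22,c→4,d→4 23:r→23,6→4,v→25,c→23,d→21 24:r→26,6→4,v→20,c→21,d→24 25:r→25,6→4,v→25,c→4,d→22 26:r→26,6→4,v→25,c→21,d→21.
'r6': |S_i|=[45, 35, 4] end={s11,s20,s37,s40} ∉↓L; 2/2 del acc.
'66': N↓-sim [45, 39, 4] end={s11,s20,s37,s40} ∉↓L; 2/2 deletions ∈↓L.
'v6': run [45, 39, 4] end={s11,s20,s37,s40} ∉↓L; 2/2 single-dels accept.
'dvc': N↓-sim [45, 35, 14, 3] end={s11,s20,s40} — reject; 3/3 single-dels accept.
'ddcd': run [45, 35, 27, 7, 3] end={s11,s20,s40} — reject; 4/4 deletions ∈↓L.
'rvrrdd': N↓-sim [45, 35, 24, 20, 16, 7, 3] end={s11,s20,s40} rej; 6/6 del acc.
6 obstructions.


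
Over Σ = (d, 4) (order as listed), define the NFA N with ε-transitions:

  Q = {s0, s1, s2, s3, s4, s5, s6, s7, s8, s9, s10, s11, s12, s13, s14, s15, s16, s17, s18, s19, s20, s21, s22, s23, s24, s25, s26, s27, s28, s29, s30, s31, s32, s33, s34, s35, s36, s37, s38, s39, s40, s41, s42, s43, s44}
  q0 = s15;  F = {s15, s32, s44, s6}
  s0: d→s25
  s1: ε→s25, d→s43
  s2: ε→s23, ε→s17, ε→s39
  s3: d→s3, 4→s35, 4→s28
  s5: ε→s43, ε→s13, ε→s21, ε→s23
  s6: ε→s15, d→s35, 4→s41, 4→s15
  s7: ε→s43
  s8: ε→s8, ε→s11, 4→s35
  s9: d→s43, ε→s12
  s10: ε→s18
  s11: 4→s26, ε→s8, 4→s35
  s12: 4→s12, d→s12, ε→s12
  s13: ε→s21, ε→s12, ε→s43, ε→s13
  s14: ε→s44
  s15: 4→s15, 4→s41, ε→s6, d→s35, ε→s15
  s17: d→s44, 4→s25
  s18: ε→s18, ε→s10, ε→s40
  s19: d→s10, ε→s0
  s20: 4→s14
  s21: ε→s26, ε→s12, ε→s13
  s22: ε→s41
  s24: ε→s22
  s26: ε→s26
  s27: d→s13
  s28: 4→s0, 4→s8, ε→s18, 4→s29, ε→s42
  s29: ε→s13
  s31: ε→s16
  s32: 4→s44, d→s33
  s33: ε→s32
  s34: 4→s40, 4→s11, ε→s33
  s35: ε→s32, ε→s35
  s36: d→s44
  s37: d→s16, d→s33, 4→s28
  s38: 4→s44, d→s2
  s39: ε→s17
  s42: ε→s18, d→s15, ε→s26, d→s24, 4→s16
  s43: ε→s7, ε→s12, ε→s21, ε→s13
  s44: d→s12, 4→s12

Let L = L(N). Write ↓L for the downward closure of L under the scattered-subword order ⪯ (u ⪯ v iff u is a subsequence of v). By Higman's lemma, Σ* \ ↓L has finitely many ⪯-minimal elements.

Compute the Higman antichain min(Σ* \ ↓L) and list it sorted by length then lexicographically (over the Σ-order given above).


|Q|=45, |F|=4, |δ|=88 (48 ε).
min D↑ (4 st, q0=0, F={3}): 0:d→1,4→0 1:d→1,4→2 2:d→3,4→3 3:d→3,4→3.
'd4d': run [8, 5, 2, 1] end={s12} rej; 3/3 deletions ∈↓L.
'd44': N↓-sim [8, 5, 2, 1] end={s12} ∉↓L; 3/3 single-dels accept.
2 words, ⪯-incomp.

Antichain: [d4d, d44].


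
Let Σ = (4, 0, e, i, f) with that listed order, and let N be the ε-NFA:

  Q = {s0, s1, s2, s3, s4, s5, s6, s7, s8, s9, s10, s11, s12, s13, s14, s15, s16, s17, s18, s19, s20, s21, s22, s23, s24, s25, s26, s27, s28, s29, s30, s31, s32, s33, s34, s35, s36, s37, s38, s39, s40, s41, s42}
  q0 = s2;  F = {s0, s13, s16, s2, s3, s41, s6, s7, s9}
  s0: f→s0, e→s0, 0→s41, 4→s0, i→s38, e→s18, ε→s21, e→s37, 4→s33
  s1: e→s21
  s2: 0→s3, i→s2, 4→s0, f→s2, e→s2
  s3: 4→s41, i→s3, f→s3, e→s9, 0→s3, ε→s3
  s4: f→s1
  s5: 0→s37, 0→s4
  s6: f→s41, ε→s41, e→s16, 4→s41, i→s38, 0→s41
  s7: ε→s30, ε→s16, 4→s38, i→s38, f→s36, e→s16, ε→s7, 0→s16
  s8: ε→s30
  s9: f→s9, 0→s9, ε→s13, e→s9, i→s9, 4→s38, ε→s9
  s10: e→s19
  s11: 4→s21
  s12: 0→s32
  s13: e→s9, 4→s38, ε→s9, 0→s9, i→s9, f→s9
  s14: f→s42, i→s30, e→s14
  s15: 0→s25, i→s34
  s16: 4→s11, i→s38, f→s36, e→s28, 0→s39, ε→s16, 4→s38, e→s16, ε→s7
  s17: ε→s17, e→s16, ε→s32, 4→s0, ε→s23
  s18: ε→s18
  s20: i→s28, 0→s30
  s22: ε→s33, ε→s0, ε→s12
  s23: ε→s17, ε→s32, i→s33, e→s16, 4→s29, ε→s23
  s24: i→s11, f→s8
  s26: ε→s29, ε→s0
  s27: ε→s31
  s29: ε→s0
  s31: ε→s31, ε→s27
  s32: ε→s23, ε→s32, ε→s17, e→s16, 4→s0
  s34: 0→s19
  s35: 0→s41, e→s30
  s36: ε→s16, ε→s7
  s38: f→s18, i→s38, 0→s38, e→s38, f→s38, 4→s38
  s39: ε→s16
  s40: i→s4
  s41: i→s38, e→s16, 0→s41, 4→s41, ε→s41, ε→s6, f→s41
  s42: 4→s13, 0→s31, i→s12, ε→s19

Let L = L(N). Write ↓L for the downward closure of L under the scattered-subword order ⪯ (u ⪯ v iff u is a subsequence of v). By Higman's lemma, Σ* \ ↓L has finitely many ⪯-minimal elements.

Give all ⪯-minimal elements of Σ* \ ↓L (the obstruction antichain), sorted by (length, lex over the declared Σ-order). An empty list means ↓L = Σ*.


|Q|=43, |F|=9, |δ|=123 (37 ε).
min D↑ (7 st, q0=0, F={4}): 0:4→1,0→2,e→0,i→0,f→0 1:4→1,0→3,e→1,i→4,f→1 2:4→3,0→2,e→5,i→2,f→2 3:4→3,0→3,e→6,i→4,f→3 4:4→4,0→4,e→4,i→4,f→4 5:4→4,0→5,e→5,i→5,f→5 6:4→4,0→6,e→6,i→4,f→6.
'4i': N↓-sim [19, 15, 2] end={s18,s38} — reject; 2/2 deletions ∈↓L.
'0e4': N↓-sim [19, 15, 12, 4] end={s11,s18,s21,s38} ∉↓L; 3/3 single-dels accept.
2 minimals (antichain).

A = [4i, 0e4].


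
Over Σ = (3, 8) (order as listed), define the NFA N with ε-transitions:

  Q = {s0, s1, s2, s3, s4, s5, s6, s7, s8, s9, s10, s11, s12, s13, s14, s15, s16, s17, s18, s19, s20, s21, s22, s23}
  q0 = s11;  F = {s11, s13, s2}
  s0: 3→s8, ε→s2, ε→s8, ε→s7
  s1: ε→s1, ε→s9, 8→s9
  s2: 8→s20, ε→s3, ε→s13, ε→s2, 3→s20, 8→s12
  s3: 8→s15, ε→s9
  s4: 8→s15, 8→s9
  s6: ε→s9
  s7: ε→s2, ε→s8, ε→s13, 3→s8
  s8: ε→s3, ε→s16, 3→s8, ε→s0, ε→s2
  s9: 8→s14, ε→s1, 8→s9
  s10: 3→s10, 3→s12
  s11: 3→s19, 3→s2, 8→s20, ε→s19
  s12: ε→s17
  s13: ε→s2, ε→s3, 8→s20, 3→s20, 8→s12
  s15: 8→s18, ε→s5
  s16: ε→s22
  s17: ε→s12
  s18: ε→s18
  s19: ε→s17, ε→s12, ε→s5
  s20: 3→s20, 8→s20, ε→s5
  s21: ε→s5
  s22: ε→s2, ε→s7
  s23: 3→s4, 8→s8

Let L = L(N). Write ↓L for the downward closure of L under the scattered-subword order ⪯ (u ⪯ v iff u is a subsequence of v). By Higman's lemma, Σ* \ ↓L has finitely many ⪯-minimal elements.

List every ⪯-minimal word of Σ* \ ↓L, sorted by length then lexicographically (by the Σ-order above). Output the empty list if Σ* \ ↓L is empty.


|Q|=24, |F|=3, |δ|=58 (33 ε).
min D↑ (3 st, q0=0, F={2}): 0:3→1,8→2 1:3→2,8→2 2:3→2,8→2 (ε-aug+det+¬).
'8': N↓-sim [14, 9] end={s1,s12,s14,s15,s17,s18,s20,s5,s9} ∉↓L; 1/1 single-dels accept.
'33': N↓-sim [14, 13, 2] end={s20,s5} — reject; 2/2 single-dels accept.
2 minimals (antichain).

Antichain: [8, 33].


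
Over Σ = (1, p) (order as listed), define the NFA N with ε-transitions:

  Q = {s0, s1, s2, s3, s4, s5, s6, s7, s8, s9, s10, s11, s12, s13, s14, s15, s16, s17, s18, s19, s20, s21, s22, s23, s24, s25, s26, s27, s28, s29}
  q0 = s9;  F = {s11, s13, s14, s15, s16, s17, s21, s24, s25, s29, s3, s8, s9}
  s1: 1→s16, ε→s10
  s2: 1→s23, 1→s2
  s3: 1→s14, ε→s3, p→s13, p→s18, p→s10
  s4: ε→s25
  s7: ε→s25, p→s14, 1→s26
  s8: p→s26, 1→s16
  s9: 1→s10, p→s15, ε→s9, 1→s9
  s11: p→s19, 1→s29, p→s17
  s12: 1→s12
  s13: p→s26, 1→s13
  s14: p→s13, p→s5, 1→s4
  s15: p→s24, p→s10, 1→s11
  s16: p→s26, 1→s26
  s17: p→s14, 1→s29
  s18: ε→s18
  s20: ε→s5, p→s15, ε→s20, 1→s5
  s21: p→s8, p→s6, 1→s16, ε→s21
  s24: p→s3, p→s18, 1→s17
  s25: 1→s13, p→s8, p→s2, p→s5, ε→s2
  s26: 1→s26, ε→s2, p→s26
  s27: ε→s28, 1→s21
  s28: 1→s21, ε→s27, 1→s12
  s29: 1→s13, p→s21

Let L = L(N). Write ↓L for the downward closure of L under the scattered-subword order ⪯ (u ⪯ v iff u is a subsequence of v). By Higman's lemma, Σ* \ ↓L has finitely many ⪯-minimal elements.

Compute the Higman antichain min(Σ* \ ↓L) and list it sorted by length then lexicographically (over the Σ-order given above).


|Q|=30, |F|=13, |δ|=62 (13 ε).
min D↑ (14 st, q0=0, F={10}): 0:1→0,p→1 1:1→2,p→3 2:1→4,p→5 3:1→5,p→6 4:1→7,p→8 5:1→4,p→9 6:1→9,p→7 7:1→7,p→10 8:1→11,p→12 9:1→13,p→7 10:1→10,p→10 11:1→10,p→10 12:1→11,p→10 13:1→7,p→12.
'p111p': |S_i|=[22, 21, 16, 12, 5, 3] end={s2,s23,s26} ∉↓L; 5/5 single-dels accept.
'ppppp': |S_i|=[22, 21, 19, 15, 10, 3] end={s2,s23,s26} rej; 5/5 del acc.
'p11p11': run [22, 21, 16, 12, 8, 4, 3] end={s2,s23,s26} rej; 6/6 del acc.
'p11ppp': N↓-sim [22, 21, 16, 12, 8, 6, 3] end={s2,s23,s26} rej; 6/6 deletions ∈↓L.
4 obstructions.

A = [p111p, ppppp, p11p11, p11ppp].


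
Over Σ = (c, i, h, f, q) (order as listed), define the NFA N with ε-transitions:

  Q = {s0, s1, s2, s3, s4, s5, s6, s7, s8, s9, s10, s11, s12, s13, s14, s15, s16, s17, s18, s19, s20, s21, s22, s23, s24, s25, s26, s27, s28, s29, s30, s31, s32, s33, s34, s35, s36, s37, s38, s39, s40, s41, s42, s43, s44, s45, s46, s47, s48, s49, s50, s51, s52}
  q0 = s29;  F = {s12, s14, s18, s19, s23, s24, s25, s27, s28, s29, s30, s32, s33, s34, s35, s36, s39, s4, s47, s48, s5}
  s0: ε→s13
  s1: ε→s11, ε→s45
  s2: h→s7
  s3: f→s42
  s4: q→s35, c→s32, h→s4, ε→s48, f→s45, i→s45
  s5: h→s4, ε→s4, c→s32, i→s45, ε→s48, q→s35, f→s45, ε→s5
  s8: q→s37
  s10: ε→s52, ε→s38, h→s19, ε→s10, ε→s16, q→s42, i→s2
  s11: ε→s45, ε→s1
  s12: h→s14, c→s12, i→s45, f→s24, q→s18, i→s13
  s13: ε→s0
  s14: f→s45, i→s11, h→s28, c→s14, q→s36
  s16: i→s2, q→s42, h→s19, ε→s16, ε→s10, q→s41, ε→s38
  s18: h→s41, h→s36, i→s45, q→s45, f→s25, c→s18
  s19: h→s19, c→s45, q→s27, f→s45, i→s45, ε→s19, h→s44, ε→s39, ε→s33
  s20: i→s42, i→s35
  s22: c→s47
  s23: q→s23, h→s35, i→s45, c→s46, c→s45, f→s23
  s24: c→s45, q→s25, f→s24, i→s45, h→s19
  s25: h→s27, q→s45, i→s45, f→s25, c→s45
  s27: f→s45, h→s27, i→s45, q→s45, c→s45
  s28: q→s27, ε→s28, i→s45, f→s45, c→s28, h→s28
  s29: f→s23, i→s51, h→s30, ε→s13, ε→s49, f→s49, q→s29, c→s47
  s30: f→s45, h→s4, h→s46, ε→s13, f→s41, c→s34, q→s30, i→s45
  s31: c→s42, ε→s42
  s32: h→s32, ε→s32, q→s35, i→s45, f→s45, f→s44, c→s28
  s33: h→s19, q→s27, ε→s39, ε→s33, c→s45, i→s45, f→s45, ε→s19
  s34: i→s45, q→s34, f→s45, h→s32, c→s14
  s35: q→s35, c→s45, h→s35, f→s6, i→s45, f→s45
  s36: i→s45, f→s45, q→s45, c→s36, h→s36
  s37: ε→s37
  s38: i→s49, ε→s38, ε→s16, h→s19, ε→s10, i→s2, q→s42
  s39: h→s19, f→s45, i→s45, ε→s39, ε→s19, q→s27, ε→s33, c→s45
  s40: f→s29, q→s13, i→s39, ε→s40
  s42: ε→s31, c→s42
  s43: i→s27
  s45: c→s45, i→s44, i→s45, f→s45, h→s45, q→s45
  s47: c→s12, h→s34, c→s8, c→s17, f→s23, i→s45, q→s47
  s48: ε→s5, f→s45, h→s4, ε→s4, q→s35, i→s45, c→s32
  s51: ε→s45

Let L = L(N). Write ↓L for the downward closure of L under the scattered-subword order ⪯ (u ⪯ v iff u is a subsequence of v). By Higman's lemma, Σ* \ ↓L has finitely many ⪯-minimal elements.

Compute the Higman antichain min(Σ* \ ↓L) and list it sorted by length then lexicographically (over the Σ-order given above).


|Q|=53, |F|=21, |δ|=186 (41 ε).
min D↑ (18 st, q0=0, F={2}): 0:c→1,i→2,h→3,f→4,q→0 1:c→5,i→2,h→6,f→4,q→1 2:c→2,i→2,h→2,f→2,q→2 3:c→6,i→2,h→7,f→2,q→3 4:c→2,i→2,h→8,f→4,q→4 5:c→5,i→2,h→9,f→10,q→11 6:c→9,i→2,h→12,f→2,q→6 7:c→12,i→2,h→7,f→2,q→8 8:c→2,i→2,h→8,f→2,q→8 9:c→9,i→2,h→13,f→2,q→14 10:c→2,i→2,h→15,f→10,q→16 11:c→11,i→2,h→14,f→16,q→2 12:c→13,i→2,h→12,f→2,q→8 13:c→13,i→2,h→13,f→2,q→17 14:c→14,i→2,h→14,f→2,q→2 15:c→2,i→2,h→15,f→2,q→17 16:c→2,i→2,h→17,f→16,q→2 17:c→2,i→2,h→17,f→2,q→2 [Hopcroft].
'i': |S_i|=[35, 7] end={s0,s1,s11,s13,s44,s45,s51} — reject; 1/1 del acc.
'hf': run [35, 23, 4] end={s41,s44,s45,s6} ∉↓L; 2/2 single-dels accept.
'fc': |S_i|=[35, 14, 3] end={s44,s45,s46} — reject; 2/2 single-dels accept.
'ccqq': N↓-sim [35, 28, 22, 8, 2] end={s44,s45} ∉↓L; 4/4 single-dels accept.
'hhqc': |S_i|=[35, 23, 15, 5, 2] end={s44,s45} ∉↓L; 4/4 deletions ∈↓L.
5 minimals (antichain).

Antichain: [i, hf, fc, ccqq, hhqc].


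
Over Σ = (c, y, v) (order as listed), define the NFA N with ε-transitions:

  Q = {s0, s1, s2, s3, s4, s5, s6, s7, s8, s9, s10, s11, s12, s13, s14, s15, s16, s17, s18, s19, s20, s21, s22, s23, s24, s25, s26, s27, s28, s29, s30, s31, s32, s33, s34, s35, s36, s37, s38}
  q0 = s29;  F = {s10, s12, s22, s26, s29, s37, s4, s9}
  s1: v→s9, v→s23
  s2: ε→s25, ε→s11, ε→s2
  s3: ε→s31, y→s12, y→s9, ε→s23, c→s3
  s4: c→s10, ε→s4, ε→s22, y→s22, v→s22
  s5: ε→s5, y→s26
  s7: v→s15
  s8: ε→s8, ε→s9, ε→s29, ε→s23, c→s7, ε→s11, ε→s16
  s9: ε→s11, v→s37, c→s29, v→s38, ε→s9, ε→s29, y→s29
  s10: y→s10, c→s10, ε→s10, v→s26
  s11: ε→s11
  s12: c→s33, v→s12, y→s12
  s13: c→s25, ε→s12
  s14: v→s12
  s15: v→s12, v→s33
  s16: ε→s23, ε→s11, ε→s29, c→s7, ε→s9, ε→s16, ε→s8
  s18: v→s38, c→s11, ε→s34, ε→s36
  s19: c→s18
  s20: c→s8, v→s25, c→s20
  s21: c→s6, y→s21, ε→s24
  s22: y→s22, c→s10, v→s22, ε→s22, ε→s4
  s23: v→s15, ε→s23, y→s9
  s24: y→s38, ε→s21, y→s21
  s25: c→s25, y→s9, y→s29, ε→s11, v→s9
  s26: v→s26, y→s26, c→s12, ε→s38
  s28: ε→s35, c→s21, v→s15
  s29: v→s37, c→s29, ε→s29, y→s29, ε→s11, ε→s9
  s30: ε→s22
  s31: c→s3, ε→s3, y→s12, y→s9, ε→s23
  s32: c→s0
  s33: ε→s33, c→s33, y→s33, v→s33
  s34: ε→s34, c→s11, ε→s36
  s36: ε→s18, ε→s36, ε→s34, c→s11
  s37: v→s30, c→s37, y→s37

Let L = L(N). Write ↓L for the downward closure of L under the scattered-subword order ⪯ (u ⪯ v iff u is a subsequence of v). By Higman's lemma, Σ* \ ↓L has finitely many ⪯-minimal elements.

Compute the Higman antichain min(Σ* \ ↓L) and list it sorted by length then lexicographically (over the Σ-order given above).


Antichain: [vvcvcc].

|Q|=39, |F|=8, |δ|=113 (48 ε).
min D↑ (7 st, q0=0, F={6}): 0:c→0,y→0,v→1 1:c→1,y→1,v→2 2:c→3,y→2,v→2 3:c→3,y→3,v→4 4:c→5,y→4,v→4 5:c→6,y→5,v→5 6:c→6,y→6,v→6 (ε-aug+det+¬).
'vvcvcc': N↓-sim [12, 9, 8, 5, 4, 2, 1] end={s33} rej; 6/6 deletions ∈↓L.
1 obstructions.


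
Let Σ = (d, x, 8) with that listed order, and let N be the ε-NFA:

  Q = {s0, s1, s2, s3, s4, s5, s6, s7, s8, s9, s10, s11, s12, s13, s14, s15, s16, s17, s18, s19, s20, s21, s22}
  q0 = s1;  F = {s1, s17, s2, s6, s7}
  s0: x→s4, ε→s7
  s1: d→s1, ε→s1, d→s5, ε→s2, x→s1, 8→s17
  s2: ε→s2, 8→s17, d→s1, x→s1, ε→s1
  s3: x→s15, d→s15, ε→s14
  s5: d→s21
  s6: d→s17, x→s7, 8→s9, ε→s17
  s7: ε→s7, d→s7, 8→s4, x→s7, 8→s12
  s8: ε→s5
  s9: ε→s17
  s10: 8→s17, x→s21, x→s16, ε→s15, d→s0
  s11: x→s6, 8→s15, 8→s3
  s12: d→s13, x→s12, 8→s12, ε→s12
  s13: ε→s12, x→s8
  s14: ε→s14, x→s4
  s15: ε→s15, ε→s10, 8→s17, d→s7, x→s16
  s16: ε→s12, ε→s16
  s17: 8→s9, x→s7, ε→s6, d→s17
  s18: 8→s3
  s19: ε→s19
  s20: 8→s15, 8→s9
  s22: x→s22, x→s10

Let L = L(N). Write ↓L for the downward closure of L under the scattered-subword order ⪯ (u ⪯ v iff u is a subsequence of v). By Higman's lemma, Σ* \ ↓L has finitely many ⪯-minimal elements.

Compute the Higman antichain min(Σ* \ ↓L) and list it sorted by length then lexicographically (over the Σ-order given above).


min(Σ*\↓L) = [8x8].

|Q|=23, |F|=5, |δ|=61 (20 ε).
min D↑ (4 st, q0=0, F={3}): 0:d→0,x→0,8→1 1:d→1,x→2,8→1 2:d→2,x→2,8→3 3:d→3,x→3,8→3 [Hopcroft].
'8x8': |S_i|=[12, 10, 7, 6] end={s12,s13,s21,s4,s5,s8} — reject; 3/3 deletions ∈↓L.
1 words, ⪯-incomp.


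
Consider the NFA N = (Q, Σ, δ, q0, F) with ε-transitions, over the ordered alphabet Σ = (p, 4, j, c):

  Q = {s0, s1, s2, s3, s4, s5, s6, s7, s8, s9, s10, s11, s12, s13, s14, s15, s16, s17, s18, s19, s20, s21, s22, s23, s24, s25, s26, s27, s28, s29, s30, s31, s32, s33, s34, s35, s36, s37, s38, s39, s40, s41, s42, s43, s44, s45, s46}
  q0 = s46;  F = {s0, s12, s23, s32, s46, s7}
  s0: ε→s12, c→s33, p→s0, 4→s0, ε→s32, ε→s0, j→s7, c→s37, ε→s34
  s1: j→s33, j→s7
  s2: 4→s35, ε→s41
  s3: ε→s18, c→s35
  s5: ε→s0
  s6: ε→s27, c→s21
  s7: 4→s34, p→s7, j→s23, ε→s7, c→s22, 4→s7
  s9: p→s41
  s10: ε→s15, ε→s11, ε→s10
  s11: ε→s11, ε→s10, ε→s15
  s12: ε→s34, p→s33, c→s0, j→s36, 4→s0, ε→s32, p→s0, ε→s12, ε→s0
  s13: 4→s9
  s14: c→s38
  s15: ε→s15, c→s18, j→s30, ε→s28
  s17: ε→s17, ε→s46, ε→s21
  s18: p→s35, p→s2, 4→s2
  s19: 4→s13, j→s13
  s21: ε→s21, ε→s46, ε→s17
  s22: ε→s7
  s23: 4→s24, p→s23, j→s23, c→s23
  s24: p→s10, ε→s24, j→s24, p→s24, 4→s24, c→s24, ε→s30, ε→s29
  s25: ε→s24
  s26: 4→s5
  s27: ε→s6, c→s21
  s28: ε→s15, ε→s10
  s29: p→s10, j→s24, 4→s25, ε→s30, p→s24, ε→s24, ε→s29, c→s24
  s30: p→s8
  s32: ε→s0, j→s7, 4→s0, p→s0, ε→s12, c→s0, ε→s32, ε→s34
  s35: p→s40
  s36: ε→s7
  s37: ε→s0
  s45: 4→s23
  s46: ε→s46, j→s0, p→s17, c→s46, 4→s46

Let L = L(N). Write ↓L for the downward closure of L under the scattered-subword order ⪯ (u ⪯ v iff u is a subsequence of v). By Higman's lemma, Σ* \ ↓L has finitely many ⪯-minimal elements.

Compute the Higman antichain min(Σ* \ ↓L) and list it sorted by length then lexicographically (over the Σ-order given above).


|Q|=47, |F|=6, |δ|=102 (45 ε).
min D↑ (5 st, q0=0, F={4}): 0:p→0,4→0,j→1,c→0 1:p→1,4→1,j→2,c→1 2:p→2,4→2,j→3,c→2 3:p→3,4→4,j→3,c→3 4:p→4,4→4,j→4,c→4 [Hopcroft].
'jjj4': N↓-sim [27, 24, 19, 15, 14] end={s10,s11,s15,s18,s2,s24,s25,s28,s29,s30,s35,s40,…} rej; 4/4 deletions ∈↓L.
1 obstructions.

A = [jjj4].


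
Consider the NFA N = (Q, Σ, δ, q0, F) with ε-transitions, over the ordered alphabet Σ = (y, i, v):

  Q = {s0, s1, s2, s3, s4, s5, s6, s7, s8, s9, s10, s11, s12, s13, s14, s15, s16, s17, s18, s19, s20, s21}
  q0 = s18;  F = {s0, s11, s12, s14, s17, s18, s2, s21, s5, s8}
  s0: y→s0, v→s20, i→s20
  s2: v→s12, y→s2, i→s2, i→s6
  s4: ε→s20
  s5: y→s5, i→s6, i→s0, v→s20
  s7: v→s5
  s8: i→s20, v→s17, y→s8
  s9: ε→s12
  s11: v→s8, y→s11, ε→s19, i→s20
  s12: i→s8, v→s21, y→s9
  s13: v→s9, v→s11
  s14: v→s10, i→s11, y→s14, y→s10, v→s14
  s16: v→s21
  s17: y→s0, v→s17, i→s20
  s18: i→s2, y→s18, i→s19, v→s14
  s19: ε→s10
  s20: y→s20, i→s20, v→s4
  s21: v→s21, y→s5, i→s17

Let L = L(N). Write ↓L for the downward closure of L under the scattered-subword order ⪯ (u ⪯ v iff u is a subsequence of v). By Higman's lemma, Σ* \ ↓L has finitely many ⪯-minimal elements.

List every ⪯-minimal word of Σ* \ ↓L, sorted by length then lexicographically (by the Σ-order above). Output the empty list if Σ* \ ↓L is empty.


Antichain: [vii, ivvyv].

|Q|=22, |F|=10, |δ|=46 (4 ε).
min D↑ (11 st, q0=0, F={7}): 0:y→0,i→1,v→2 1:y→1,i→1,v→3 2:y→2,i→4,v→2 3:y→3,i→5,v→6 4:y→4,i→7,v→5 5:y→5,i→7,v→8 6:y→9,i→8,v→6 7:y→7,i→7,v→7 8:y→10,i→7,v→8 9:y→9,i→10,v→7 10:y→10,i→7,v→7 [Hopcroft].
'vii': |S_i|=[16, 14, 9, 2] end={s20,s4} — reject; 3/3 deletions ∈↓L.
'ivvyv': N↓-sim [16, 14, 10, 7, 5, 2] end={s20,s4} rej; 5/5 del acc.
2 words, ⪯-incomp.


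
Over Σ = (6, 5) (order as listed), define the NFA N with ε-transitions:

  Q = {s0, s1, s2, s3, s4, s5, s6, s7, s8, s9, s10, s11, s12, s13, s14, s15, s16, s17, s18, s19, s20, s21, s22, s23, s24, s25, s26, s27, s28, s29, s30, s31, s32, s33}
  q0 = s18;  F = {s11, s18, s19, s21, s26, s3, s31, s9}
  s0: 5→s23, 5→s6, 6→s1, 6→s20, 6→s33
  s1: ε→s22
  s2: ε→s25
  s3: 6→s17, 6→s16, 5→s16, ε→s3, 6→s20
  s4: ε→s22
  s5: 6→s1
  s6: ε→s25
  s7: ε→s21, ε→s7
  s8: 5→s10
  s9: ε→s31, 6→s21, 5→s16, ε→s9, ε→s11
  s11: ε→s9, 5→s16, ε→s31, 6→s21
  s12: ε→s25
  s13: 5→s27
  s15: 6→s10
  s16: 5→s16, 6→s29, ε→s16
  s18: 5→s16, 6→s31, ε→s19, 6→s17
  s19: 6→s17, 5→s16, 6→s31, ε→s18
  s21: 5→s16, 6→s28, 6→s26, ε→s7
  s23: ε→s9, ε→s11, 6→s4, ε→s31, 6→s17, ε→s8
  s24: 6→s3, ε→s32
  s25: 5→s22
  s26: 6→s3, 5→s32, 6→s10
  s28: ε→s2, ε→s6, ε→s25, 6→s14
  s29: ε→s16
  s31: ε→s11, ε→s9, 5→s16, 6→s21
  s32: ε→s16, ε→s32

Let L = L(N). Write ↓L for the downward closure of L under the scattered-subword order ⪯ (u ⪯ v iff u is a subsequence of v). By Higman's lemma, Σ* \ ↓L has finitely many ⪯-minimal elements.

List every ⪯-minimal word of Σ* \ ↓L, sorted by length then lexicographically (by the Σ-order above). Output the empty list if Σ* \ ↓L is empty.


A = [5, 66666].

|Q|=34, |F|=8, |δ|=68 (30 ε).
min D↑ (6 st, q0=0, F={2}): 0:6→1,5→2 1:6→3,5→2 2:6→2,5→2 3:6→4,5→2 4:6→5,5→2 5:6→2,5→2 (ε-aug+det+¬).
'5': run [21, 4] end={s16,s22,s29,s32} ∉↓L; 1/1 single-dels accept.
'66666': N↓-sim [21, 19, 16, 14, 7, 4] end={s16,s17,s20,s29} ∉↓L; 5/5 del acc.
2 words, ⪯-incomp.


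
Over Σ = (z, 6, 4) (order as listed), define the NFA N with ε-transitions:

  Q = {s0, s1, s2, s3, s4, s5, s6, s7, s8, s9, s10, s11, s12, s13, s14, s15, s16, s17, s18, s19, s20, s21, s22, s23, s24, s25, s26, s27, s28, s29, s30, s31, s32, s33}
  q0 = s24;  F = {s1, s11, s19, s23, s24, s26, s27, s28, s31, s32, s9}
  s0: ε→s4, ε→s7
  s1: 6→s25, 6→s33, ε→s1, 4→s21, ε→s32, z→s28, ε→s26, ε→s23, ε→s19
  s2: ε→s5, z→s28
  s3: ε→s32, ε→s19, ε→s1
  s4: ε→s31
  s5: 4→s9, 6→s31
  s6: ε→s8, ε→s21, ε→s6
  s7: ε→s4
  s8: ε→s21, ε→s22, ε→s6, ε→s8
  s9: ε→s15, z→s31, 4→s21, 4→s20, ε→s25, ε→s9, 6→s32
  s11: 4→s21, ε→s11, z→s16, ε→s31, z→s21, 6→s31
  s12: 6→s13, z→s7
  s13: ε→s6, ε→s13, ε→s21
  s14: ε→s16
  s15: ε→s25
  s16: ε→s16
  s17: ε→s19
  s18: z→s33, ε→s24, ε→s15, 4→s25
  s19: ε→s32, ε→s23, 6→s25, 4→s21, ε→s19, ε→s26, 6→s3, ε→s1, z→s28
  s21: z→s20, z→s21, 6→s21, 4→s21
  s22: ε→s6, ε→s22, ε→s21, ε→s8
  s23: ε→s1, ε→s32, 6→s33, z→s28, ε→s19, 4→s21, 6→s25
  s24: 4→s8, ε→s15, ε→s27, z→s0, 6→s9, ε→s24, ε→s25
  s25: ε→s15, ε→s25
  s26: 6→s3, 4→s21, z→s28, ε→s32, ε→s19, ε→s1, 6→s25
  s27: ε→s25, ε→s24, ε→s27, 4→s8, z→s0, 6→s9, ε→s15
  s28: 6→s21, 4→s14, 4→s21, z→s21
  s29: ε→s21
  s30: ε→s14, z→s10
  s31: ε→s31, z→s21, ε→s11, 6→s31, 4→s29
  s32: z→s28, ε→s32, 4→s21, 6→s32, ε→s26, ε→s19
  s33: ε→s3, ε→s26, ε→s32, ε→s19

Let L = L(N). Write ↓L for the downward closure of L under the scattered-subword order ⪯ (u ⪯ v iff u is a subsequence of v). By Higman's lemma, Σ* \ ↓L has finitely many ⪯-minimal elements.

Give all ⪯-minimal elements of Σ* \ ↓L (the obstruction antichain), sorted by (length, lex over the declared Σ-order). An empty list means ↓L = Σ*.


A = [4, zz, 66z6].

|Q|=34, |F|=11, |δ|=122 (70 ε).
min D↑ (6 st, q0=0, F={3}): 0:z→1,6→2,4→3 1:z→3,6→1,4→3 2:z→1,6→4,4→3 3:z→3,6→3,4→3 4:z→5,6→4,4→3 5:z→3,6→3,4→3 (ε-aug+det+¬).
'4': run [26, 8] end={s14,s16,s20,s21,s22,s29,s6,s8} — reject; 1/1 del acc.
'zz': |S_i|=[26, 11, 3] end={s16,s20,s21} rej; 2/2 single-dels accept.
'66z6': N↓-sim [26, 18, 17, 5, 2] end={s20,s21} — reject; 4/4 del acc.
3 words, ⪯-incomp.


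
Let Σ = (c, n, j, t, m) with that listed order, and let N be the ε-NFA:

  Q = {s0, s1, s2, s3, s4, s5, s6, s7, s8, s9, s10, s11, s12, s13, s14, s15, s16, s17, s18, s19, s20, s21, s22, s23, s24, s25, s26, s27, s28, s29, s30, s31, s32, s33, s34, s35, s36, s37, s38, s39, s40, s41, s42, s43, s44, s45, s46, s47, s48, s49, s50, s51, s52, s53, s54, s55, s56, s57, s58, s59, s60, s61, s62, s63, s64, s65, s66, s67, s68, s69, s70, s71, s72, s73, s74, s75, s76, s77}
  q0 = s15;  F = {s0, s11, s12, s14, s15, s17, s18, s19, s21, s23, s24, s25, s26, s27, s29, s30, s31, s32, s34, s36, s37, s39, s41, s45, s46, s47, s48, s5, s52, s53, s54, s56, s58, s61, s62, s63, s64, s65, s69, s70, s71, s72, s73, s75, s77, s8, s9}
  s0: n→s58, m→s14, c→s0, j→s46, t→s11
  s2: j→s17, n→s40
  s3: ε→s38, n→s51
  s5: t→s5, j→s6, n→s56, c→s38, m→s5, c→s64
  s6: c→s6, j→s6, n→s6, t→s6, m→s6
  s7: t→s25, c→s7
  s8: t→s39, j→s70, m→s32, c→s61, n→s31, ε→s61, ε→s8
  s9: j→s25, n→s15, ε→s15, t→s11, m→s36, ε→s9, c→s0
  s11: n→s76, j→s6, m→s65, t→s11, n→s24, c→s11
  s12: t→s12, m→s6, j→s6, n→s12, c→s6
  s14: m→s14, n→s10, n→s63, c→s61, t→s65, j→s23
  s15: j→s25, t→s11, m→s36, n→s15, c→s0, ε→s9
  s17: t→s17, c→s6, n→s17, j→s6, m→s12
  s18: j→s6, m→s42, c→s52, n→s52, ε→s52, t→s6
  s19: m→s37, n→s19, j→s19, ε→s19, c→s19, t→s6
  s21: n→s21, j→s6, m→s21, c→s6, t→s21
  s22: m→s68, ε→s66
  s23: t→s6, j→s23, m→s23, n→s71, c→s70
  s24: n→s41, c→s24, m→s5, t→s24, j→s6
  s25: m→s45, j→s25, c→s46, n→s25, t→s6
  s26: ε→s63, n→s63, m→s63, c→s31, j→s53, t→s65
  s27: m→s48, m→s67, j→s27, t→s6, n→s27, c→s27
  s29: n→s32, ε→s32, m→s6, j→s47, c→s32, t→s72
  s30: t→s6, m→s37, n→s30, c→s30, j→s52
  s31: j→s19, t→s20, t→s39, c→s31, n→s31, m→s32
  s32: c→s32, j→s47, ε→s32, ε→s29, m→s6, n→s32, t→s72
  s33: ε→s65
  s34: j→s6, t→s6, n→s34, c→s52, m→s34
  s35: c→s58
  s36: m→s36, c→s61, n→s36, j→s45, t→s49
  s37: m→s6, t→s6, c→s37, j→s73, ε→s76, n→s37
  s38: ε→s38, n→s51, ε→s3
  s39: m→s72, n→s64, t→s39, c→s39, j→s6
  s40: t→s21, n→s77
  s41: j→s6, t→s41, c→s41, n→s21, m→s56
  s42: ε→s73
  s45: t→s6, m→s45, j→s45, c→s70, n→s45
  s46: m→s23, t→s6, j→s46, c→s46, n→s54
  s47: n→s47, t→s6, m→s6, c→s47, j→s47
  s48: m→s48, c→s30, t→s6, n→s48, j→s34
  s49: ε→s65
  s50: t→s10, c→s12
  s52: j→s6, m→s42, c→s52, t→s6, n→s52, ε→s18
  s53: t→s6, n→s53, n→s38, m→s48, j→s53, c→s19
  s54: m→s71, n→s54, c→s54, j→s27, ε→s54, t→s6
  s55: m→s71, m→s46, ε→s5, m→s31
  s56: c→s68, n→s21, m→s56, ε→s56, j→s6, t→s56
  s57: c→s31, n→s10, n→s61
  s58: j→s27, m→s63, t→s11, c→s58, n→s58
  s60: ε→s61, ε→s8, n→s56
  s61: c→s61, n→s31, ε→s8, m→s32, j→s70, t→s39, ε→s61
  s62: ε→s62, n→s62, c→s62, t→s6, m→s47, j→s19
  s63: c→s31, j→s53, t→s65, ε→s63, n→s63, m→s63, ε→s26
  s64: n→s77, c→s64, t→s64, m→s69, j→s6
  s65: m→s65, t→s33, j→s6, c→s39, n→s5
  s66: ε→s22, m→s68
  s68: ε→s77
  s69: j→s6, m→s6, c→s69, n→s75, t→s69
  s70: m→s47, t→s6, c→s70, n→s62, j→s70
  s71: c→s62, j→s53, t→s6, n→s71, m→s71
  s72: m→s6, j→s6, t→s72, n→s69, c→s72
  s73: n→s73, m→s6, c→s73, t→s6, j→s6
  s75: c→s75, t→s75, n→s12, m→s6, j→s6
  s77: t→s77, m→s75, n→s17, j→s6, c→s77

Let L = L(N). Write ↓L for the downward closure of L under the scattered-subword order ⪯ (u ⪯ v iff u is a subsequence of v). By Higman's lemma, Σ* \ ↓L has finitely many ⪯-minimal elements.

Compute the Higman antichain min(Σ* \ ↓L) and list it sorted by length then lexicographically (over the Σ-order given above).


|Q|=78, |F|=47, |δ|=298 (32 ε).
min D↑ (43 st, q0=0, F={8}): 0:c→1,n→0,j→2,t→3,m→4 1:c→1,n→5,j→6,t→3,m→7 2:c→6,n→2,j→2,t→8,m→9 3:c→3,n→10,j→8,t→3,m→11 4:c→12,n→4,j→9,t→11,m→4 5:c→5,n→5,j→13,t→3,m→14 6:c→6,n→15,j→6,t→8,m→16 7:c→12,n→14,j→16,t→11,m→7 8:c→8,n→8,j→8,t→8,m→8 9:c→17,n→9,j→9,t→8,m→9 10:c→10,n→18,j→8,t→10,m→19 11:c→20,n→19,j→8,t→11,m→11 12:c→12,n→21,j→17,t→20,m→22 13:c→13,n→13,j→13,t→8,m→23 14:c→21,n→14,j→24,t→11,m→14 15:c→15,n→15,j→13,t→8,m→25 16:c→17,n→25,j→16,t→8,m→16 17:c→17,n→26,j→17,t→8,m→27 18:c→18,n→28,j→8,t→18,m→29 19:c→30,n→29,j→8,t→19,m→19 20:c→20,n→30,j→8,t→20,m→31 21:c→21,n→21,j→32,t→20,m→22 22:c→22,n→22,j→27,t→31,m→8 23:c→33,n→23,j→34,t→8,m→23 24:c→32,n→24,j→24,t→8,m→23 25:c→26,n→25,j→24,t→8,m→25 26:c→26,n→26,j→32,t→8,m→27 27:c→27,n→27,j→27,t→8,m→8 28:c→8,n→28,j→8,t→28,m→28 29:c→35,n→28,j→8,t→29,m→29 30:c→30,n→35,j→8,t→30,m→36 31:c→31,n→36,j→8,t→31,m→8 32:c→32,n→32,j→32,t→8,m→37 33:c→33,n→33,j→38,t→8,m→37 34:c→38,n→34,j→8,t→8,m→34 35:c→35,n→39,j→8,t→35,m→40 36:c→36,n→40,j→8,t→36,m→8 37:c→37,n→37,j→41,t→8,m→8 38:c→38,n→38,j→8,t→8,m→41 39:c→8,n→39,j→8,t→39,m→42 40:c→40,n→42,j→8,t→40,m→8 41:c→41,n→41,j→8,t→8,m→8 42:c→8,n→42,j→8,t→42,m→8.
'jt': N↓-sim [59, 26, 1] end={s6} ∉↓L; 2/2 single-dels accept.
'tj': |S_i|=[59, 24, 1] end={s6} — reject; 2/2 deletions ∈↓L.
'mcmm': run [59, 48, 30, 12, 1] end={s6} ∉↓L; 4/4 deletions ∈↓L.
'tnnnc': |S_i|=[59, 24, 17, 10, 4, 1] end={s6} — reject; 5/5 deletions ∈↓L.
'cnjmjj': run [59, 53, 46, 18, 11, 6, 1] end={s6} rej; 6/6 deletions ∈↓L.
5 words, ⪯-incomp.

min(Σ*\↓L) = [jt, tj, mcmm, tnnnc, cnjmjj].


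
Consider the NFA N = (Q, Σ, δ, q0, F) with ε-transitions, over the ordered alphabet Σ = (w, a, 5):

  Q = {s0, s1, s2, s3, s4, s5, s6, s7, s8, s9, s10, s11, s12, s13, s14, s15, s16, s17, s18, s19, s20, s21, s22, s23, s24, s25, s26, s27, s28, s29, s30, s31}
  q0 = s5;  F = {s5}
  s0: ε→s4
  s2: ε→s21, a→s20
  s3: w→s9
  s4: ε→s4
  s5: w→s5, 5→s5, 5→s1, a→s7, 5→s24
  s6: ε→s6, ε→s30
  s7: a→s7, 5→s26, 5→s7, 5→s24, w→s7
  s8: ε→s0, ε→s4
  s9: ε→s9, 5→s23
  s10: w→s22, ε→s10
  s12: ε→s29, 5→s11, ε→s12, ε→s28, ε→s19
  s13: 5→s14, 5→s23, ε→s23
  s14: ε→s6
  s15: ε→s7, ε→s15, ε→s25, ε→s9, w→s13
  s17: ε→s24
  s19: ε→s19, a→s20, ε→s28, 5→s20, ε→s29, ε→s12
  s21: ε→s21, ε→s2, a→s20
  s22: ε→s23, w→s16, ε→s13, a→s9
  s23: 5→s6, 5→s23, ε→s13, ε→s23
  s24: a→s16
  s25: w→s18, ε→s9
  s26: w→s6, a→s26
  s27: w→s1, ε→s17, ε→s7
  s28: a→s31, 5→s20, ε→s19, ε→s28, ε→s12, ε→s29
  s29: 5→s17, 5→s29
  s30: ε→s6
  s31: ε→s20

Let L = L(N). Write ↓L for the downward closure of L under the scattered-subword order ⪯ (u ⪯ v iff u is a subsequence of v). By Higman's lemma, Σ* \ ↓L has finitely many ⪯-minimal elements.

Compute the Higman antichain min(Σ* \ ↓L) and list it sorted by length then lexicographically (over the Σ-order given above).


Antichain: [a].

|Q|=32, |F|=1, |δ|=73 (39 ε).
min D↑ (2 st, q0=0, F={1}): 0:w→0,a→1,5→0 1:w→1,a→1,5→1 [Hopcroft].
'a': N↓-sim [8, 6] end={s16,s24,s26,s30,s6,s7} rej; 1/1 deletions ∈↓L.
1 words, ⪯-incomp.
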